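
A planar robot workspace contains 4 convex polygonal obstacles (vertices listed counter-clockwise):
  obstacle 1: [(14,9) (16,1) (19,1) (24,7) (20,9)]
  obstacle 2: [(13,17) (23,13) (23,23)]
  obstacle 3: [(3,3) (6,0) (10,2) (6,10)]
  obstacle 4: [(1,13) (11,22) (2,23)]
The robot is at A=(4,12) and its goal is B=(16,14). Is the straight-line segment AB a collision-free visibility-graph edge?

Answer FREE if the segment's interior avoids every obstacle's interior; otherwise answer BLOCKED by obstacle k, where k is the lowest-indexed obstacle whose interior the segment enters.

Obstacle 1 [(14,9) (16,1) (19,1) (24,7) (20,9)]:
  edge (14,9)–(16,1): clear
  edge (16,1)–(19,1): clear
  edge (19,1)–(24,7): clear
  edge (24,7)–(20,9): clear
  edge (20,9)–(14,9): clear
  midpoint (10,13) outside
  → clear
Obstacle 2 [(13,17) (23,13) (23,23)]:
  edge (13,17)–(23,13): clear
  edge (23,13)–(23,23): clear
  edge (23,23)–(13,17): clear
  midpoint (10,13) outside
  → clear
Obstacle 3 [(3,3) (6,0) (10,2) (6,10)]:
  edge (3,3)–(6,0): clear
  edge (6,0)–(10,2): clear
  edge (10,2)–(6,10): clear
  edge (6,10)–(3,3): clear
  midpoint (10,13) outside
  → clear
Obstacle 4 [(1,13) (11,22) (2,23)]:
  edge (1,13)–(11,22): clear
  edge (11,22)–(2,23): clear
  edge (2,23)–(1,13): clear
  midpoint (10,13) outside
  → clear

FREE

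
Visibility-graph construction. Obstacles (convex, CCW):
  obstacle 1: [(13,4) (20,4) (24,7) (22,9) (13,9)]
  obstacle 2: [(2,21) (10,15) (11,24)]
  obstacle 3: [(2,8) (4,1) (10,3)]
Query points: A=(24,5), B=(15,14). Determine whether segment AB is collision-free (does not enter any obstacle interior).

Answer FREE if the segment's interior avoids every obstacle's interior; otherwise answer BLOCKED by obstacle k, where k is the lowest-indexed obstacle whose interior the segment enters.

Obstacle 1 [(13,4) (20,4) (24,7) (22,9) (13,9)]:
  edge (13,4)–(20,4): clear
  edge (20,4)–(24,7): crosses AB
  edge (24,7)–(22,9): clear
  edge (22,9)–(13,9): crosses AB
  edge (13,9)–(13,4): clear
  → BLOCKED
Obstacle 2 [(2,21) (10,15) (11,24)]:
  edge (2,21)–(10,15): clear
  edge (10,15)–(11,24): clear
  edge (11,24)–(2,21): clear
  midpoint (39/2,19/2) outside
  → clear
Obstacle 3 [(2,8) (4,1) (10,3)]:
  edge (2,8)–(4,1): clear
  edge (4,1)–(10,3): clear
  edge (10,3)–(2,8): clear
  midpoint (39/2,19/2) outside
  → clear

BLOCKED by obstacle 1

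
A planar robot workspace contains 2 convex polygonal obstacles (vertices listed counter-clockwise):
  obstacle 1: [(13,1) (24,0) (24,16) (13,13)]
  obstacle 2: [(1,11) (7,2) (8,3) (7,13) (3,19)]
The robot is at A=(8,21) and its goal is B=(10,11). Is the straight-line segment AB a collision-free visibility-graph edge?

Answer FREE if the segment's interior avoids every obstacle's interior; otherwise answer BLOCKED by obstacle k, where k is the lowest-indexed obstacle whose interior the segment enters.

Obstacle 1 [(13,1) (24,0) (24,16) (13,13)]:
  edge (13,1)–(24,0): clear
  edge (24,0)–(24,16): clear
  edge (24,16)–(13,13): clear
  edge (13,13)–(13,1): clear
  midpoint (9,16) outside
  → clear
Obstacle 2 [(1,11) (7,2) (8,3) (7,13) (3,19)]:
  edge (1,11)–(7,2): clear
  edge (7,2)–(8,3): clear
  edge (8,3)–(7,13): clear
  edge (7,13)–(3,19): clear
  edge (3,19)–(1,11): clear
  midpoint (9,16) outside
  → clear

FREE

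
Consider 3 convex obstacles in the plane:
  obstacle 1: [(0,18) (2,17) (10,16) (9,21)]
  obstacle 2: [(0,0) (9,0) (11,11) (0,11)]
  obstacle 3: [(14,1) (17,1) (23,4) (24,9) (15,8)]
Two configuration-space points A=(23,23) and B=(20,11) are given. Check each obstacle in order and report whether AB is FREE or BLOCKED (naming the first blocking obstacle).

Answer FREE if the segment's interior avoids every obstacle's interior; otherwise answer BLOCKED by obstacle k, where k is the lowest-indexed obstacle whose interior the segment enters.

Obstacle 1 [(0,18) (2,17) (10,16) (9,21)]:
  edge (0,18)–(2,17): clear
  edge (2,17)–(10,16): clear
  edge (10,16)–(9,21): clear
  edge (9,21)–(0,18): clear
  midpoint (43/2,17) outside
  → clear
Obstacle 2 [(0,0) (9,0) (11,11) (0,11)]:
  edge (0,0)–(9,0): clear
  edge (9,0)–(11,11): clear
  edge (11,11)–(0,11): clear
  edge (0,11)–(0,0): clear
  midpoint (43/2,17) outside
  → clear
Obstacle 3 [(14,1) (17,1) (23,4) (24,9) (15,8)]:
  edge (14,1)–(17,1): clear
  edge (17,1)–(23,4): clear
  edge (23,4)–(24,9): clear
  edge (24,9)–(15,8): clear
  edge (15,8)–(14,1): clear
  midpoint (43/2,17) outside
  → clear

FREE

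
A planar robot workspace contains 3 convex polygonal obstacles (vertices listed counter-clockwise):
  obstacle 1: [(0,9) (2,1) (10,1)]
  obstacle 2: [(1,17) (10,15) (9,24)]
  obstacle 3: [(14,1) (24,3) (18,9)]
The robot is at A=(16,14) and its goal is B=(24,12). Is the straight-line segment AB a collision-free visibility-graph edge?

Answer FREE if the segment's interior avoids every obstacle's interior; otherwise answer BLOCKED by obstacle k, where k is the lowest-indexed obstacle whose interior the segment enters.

FREE

Obstacle 1 [(0,9) (2,1) (10,1)]:
  edge (0,9)–(2,1): clear
  edge (2,1)–(10,1): clear
  edge (10,1)–(0,9): clear
  midpoint (20,13) outside
  → clear
Obstacle 2 [(1,17) (10,15) (9,24)]:
  edge (1,17)–(10,15): clear
  edge (10,15)–(9,24): clear
  edge (9,24)–(1,17): clear
  midpoint (20,13) outside
  → clear
Obstacle 3 [(14,1) (24,3) (18,9)]:
  edge (14,1)–(24,3): clear
  edge (24,3)–(18,9): clear
  edge (18,9)–(14,1): clear
  midpoint (20,13) outside
  → clear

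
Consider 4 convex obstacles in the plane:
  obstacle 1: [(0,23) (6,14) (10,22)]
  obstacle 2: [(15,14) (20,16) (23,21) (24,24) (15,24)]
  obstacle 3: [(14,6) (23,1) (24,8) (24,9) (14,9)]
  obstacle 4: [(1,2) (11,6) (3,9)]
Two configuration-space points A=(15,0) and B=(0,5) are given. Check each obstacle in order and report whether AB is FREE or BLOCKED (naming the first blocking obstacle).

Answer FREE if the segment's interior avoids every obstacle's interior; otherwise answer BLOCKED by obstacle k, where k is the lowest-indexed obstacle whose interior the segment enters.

Obstacle 1 [(0,23) (6,14) (10,22)]:
  edge (0,23)–(6,14): clear
  edge (6,14)–(10,22): clear
  edge (10,22)–(0,23): clear
  midpoint (15/2,5/2) outside
  → clear
Obstacle 2 [(15,14) (20,16) (23,21) (24,24) (15,24)]:
  edge (15,14)–(20,16): clear
  edge (20,16)–(23,21): clear
  edge (23,21)–(24,24): clear
  edge (24,24)–(15,24): clear
  edge (15,24)–(15,14): clear
  midpoint (15/2,5/2) outside
  → clear
Obstacle 3 [(14,6) (23,1) (24,8) (24,9) (14,9)]:
  edge (14,6)–(23,1): clear
  edge (23,1)–(24,8): clear
  edge (24,8)–(24,9): clear
  edge (24,9)–(14,9): clear
  edge (14,9)–(14,6): clear
  midpoint (15/2,5/2) outside
  → clear
Obstacle 4 [(1,2) (11,6) (3,9)]:
  edge (1,2)–(11,6): crosses AB
  edge (11,6)–(3,9): clear
  edge (3,9)–(1,2): crosses AB
  → BLOCKED

BLOCKED by obstacle 4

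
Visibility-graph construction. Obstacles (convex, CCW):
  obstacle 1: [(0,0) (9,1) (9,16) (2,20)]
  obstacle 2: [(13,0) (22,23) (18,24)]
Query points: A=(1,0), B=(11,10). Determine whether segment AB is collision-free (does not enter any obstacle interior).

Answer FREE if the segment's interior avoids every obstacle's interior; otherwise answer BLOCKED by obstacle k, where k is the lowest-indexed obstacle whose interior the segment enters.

BLOCKED by obstacle 1

Obstacle 1 [(0,0) (9,1) (9,16) (2,20)]:
  edge (0,0)–(9,1): crosses AB
  edge (9,1)–(9,16): crosses AB
  edge (9,16)–(2,20): clear
  edge (2,20)–(0,0): clear
  → BLOCKED
Obstacle 2 [(13,0) (22,23) (18,24)]:
  edge (13,0)–(22,23): clear
  edge (22,23)–(18,24): clear
  edge (18,24)–(13,0): clear
  midpoint (6,5) outside
  → clear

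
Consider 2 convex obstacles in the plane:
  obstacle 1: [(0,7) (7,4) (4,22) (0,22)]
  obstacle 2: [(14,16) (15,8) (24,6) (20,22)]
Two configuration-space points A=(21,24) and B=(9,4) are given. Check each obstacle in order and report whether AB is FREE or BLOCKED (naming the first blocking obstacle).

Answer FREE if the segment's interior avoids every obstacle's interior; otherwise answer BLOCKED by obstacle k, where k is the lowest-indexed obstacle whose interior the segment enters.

Obstacle 1 [(0,7) (7,4) (4,22) (0,22)]:
  edge (0,7)–(7,4): clear
  edge (7,4)–(4,22): clear
  edge (4,22)–(0,22): clear
  edge (0,22)–(0,7): clear
  midpoint (15,14) outside
  → clear
Obstacle 2 [(14,16) (15,8) (24,6) (20,22)]:
  edge (14,16)–(15,8): crosses AB
  edge (15,8)–(24,6): clear
  edge (24,6)–(20,22): clear
  edge (20,22)–(14,16): crosses AB
  → BLOCKED

BLOCKED by obstacle 2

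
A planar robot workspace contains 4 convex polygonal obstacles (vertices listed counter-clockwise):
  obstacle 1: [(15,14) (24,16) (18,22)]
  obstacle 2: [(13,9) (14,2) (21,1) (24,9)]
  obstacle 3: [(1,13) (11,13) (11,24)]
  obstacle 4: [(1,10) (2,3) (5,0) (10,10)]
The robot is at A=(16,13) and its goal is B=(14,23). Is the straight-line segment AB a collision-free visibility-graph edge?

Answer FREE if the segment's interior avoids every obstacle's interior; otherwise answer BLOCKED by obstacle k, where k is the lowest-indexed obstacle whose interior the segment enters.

Obstacle 1 [(15,14) (24,16) (18,22)]:
  edge (15,14)–(24,16): crosses AB
  edge (24,16)–(18,22): clear
  edge (18,22)–(15,14): crosses AB
  → BLOCKED
Obstacle 2 [(13,9) (14,2) (21,1) (24,9)]:
  edge (13,9)–(14,2): clear
  edge (14,2)–(21,1): clear
  edge (21,1)–(24,9): clear
  edge (24,9)–(13,9): clear
  midpoint (15,18) outside
  → clear
Obstacle 3 [(1,13) (11,13) (11,24)]:
  edge (1,13)–(11,13): clear
  edge (11,13)–(11,24): clear
  edge (11,24)–(1,13): clear
  midpoint (15,18) outside
  → clear
Obstacle 4 [(1,10) (2,3) (5,0) (10,10)]:
  edge (1,10)–(2,3): clear
  edge (2,3)–(5,0): clear
  edge (5,0)–(10,10): clear
  edge (10,10)–(1,10): clear
  midpoint (15,18) outside
  → clear

BLOCKED by obstacle 1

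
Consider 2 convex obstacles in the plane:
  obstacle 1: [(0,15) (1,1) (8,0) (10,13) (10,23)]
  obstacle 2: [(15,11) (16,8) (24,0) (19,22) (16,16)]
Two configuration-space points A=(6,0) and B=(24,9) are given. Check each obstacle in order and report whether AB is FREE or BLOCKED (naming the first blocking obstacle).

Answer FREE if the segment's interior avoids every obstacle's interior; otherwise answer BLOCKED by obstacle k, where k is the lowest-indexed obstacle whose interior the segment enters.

BLOCKED by obstacle 1

Obstacle 1 [(0,15) (1,1) (8,0) (10,13) (10,23)]:
  edge (0,15)–(1,1): clear
  edge (1,1)–(8,0): crosses AB
  edge (8,0)–(10,13): crosses AB
  edge (10,13)–(10,23): clear
  edge (10,23)–(0,15): clear
  → BLOCKED
Obstacle 2 [(15,11) (16,8) (24,0) (19,22) (16,16)]:
  edge (15,11)–(16,8): clear
  edge (16,8)–(24,0): crosses AB
  edge (24,0)–(19,22): crosses AB
  edge (19,22)–(16,16): clear
  edge (16,16)–(15,11): clear
  → BLOCKED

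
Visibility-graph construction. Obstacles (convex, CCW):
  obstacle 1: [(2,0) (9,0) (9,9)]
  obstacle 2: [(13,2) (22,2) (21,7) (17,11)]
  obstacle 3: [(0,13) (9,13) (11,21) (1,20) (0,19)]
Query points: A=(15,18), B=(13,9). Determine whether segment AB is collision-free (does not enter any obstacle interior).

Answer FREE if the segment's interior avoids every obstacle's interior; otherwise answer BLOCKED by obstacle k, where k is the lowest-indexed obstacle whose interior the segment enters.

FREE

Obstacle 1 [(2,0) (9,0) (9,9)]:
  edge (2,0)–(9,0): clear
  edge (9,0)–(9,9): clear
  edge (9,9)–(2,0): clear
  midpoint (14,27/2) outside
  → clear
Obstacle 2 [(13,2) (22,2) (21,7) (17,11)]:
  edge (13,2)–(22,2): clear
  edge (22,2)–(21,7): clear
  edge (21,7)–(17,11): clear
  edge (17,11)–(13,2): clear
  midpoint (14,27/2) outside
  → clear
Obstacle 3 [(0,13) (9,13) (11,21) (1,20) (0,19)]:
  edge (0,13)–(9,13): clear
  edge (9,13)–(11,21): clear
  edge (11,21)–(1,20): clear
  edge (1,20)–(0,19): clear
  edge (0,19)–(0,13): clear
  midpoint (14,27/2) outside
  → clear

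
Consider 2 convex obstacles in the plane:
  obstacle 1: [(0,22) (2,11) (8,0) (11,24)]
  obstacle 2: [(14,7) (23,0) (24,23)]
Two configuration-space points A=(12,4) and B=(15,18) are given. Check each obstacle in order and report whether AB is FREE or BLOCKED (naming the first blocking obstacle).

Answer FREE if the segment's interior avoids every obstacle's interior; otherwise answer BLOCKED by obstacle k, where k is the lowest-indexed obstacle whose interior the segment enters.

Obstacle 1 [(0,22) (2,11) (8,0) (11,24)]:
  edge (0,22)–(2,11): clear
  edge (2,11)–(8,0): clear
  edge (8,0)–(11,24): clear
  edge (11,24)–(0,22): clear
  midpoint (27/2,11) outside
  → clear
Obstacle 2 [(14,7) (23,0) (24,23)]:
  edge (14,7)–(23,0): clear
  edge (23,0)–(24,23): clear
  edge (24,23)–(14,7): clear
  midpoint (27/2,11) outside
  → clear

FREE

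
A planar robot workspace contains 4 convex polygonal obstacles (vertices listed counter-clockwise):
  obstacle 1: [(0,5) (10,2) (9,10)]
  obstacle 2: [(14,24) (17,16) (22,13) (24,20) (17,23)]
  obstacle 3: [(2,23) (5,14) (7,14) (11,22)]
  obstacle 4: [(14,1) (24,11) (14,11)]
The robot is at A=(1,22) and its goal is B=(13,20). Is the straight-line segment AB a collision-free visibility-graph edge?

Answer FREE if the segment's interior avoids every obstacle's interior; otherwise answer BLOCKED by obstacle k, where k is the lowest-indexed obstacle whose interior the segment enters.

Obstacle 1 [(0,5) (10,2) (9,10)]:
  edge (0,5)–(10,2): clear
  edge (10,2)–(9,10): clear
  edge (9,10)–(0,5): clear
  midpoint (7,21) outside
  → clear
Obstacle 2 [(14,24) (17,16) (22,13) (24,20) (17,23)]:
  edge (14,24)–(17,16): clear
  edge (17,16)–(22,13): clear
  edge (22,13)–(24,20): clear
  edge (24,20)–(17,23): clear
  edge (17,23)–(14,24): clear
  midpoint (7,21) outside
  → clear
Obstacle 3 [(2,23) (5,14) (7,14) (11,22)]:
  edge (2,23)–(5,14): crosses AB
  edge (5,14)–(7,14): clear
  edge (7,14)–(11,22): crosses AB
  edge (11,22)–(2,23): clear
  → BLOCKED
Obstacle 4 [(14,1) (24,11) (14,11)]:
  edge (14,1)–(24,11): clear
  edge (24,11)–(14,11): clear
  edge (14,11)–(14,1): clear
  midpoint (7,21) outside
  → clear

BLOCKED by obstacle 3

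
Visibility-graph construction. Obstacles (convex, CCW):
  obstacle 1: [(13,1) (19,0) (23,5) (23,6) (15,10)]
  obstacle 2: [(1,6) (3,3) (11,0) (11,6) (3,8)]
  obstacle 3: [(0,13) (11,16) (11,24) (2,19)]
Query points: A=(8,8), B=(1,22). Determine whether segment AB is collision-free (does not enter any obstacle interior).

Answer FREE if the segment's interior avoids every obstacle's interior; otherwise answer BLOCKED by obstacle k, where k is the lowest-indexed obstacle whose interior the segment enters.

BLOCKED by obstacle 3

Obstacle 1 [(13,1) (19,0) (23,5) (23,6) (15,10)]:
  edge (13,1)–(19,0): clear
  edge (19,0)–(23,5): clear
  edge (23,5)–(23,6): clear
  edge (23,6)–(15,10): clear
  edge (15,10)–(13,1): clear
  midpoint (9/2,15) outside
  → clear
Obstacle 2 [(1,6) (3,3) (11,0) (11,6) (3,8)]:
  edge (1,6)–(3,3): clear
  edge (3,3)–(11,0): clear
  edge (11,0)–(11,6): clear
  edge (11,6)–(3,8): clear
  edge (3,8)–(1,6): clear
  midpoint (9/2,15) outside
  → clear
Obstacle 3 [(0,13) (11,16) (11,24) (2,19)]:
  edge (0,13)–(11,16): crosses AB
  edge (11,16)–(11,24): clear
  edge (11,24)–(2,19): crosses AB
  edge (2,19)–(0,13): clear
  → BLOCKED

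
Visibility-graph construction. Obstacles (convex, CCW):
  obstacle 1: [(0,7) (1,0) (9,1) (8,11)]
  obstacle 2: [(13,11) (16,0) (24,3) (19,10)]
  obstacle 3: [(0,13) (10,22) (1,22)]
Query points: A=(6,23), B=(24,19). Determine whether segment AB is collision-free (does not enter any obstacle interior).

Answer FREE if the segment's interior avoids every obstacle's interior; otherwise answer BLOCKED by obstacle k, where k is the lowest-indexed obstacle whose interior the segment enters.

FREE

Obstacle 1 [(0,7) (1,0) (9,1) (8,11)]:
  edge (0,7)–(1,0): clear
  edge (1,0)–(9,1): clear
  edge (9,1)–(8,11): clear
  edge (8,11)–(0,7): clear
  midpoint (15,21) outside
  → clear
Obstacle 2 [(13,11) (16,0) (24,3) (19,10)]:
  edge (13,11)–(16,0): clear
  edge (16,0)–(24,3): clear
  edge (24,3)–(19,10): clear
  edge (19,10)–(13,11): clear
  midpoint (15,21) outside
  → clear
Obstacle 3 [(0,13) (10,22) (1,22)]:
  edge (0,13)–(10,22): clear
  edge (10,22)–(1,22): clear
  edge (1,22)–(0,13): clear
  midpoint (15,21) outside
  → clear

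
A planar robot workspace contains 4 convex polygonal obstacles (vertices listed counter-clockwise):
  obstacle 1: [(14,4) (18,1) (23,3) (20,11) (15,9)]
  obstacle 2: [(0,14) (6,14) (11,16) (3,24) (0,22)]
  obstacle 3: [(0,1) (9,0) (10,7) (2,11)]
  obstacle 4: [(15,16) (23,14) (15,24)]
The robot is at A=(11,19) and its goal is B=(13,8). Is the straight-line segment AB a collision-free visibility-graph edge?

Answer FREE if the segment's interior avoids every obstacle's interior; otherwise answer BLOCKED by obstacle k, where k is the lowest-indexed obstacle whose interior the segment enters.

Obstacle 1 [(14,4) (18,1) (23,3) (20,11) (15,9)]:
  edge (14,4)–(18,1): clear
  edge (18,1)–(23,3): clear
  edge (23,3)–(20,11): clear
  edge (20,11)–(15,9): clear
  edge (15,9)–(14,4): clear
  midpoint (12,27/2) outside
  → clear
Obstacle 2 [(0,14) (6,14) (11,16) (3,24) (0,22)]:
  edge (0,14)–(6,14): clear
  edge (6,14)–(11,16): clear
  edge (11,16)–(3,24): clear
  edge (3,24)–(0,22): clear
  edge (0,22)–(0,14): clear
  midpoint (12,27/2) outside
  → clear
Obstacle 3 [(0,1) (9,0) (10,7) (2,11)]:
  edge (0,1)–(9,0): clear
  edge (9,0)–(10,7): clear
  edge (10,7)–(2,11): clear
  edge (2,11)–(0,1): clear
  midpoint (12,27/2) outside
  → clear
Obstacle 4 [(15,16) (23,14) (15,24)]:
  edge (15,16)–(23,14): clear
  edge (23,14)–(15,24): clear
  edge (15,24)–(15,16): clear
  midpoint (12,27/2) outside
  → clear

FREE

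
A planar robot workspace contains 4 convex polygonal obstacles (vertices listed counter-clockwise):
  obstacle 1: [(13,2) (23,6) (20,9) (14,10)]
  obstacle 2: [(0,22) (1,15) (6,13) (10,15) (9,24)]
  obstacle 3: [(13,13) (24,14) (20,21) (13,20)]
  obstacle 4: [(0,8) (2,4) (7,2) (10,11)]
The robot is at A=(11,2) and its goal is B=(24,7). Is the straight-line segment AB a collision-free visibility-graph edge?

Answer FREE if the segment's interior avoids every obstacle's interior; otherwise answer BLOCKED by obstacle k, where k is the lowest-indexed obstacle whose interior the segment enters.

BLOCKED by obstacle 1

Obstacle 1 [(13,2) (23,6) (20,9) (14,10)]:
  edge (13,2)–(23,6): clear
  edge (23,6)–(20,9): crosses AB
  edge (20,9)–(14,10): clear
  edge (14,10)–(13,2): crosses AB
  → BLOCKED
Obstacle 2 [(0,22) (1,15) (6,13) (10,15) (9,24)]:
  edge (0,22)–(1,15): clear
  edge (1,15)–(6,13): clear
  edge (6,13)–(10,15): clear
  edge (10,15)–(9,24): clear
  edge (9,24)–(0,22): clear
  midpoint (35/2,9/2) outside
  → clear
Obstacle 3 [(13,13) (24,14) (20,21) (13,20)]:
  edge (13,13)–(24,14): clear
  edge (24,14)–(20,21): clear
  edge (20,21)–(13,20): clear
  edge (13,20)–(13,13): clear
  midpoint (35/2,9/2) outside
  → clear
Obstacle 4 [(0,8) (2,4) (7,2) (10,11)]:
  edge (0,8)–(2,4): clear
  edge (2,4)–(7,2): clear
  edge (7,2)–(10,11): clear
  edge (10,11)–(0,8): clear
  midpoint (35/2,9/2) outside
  → clear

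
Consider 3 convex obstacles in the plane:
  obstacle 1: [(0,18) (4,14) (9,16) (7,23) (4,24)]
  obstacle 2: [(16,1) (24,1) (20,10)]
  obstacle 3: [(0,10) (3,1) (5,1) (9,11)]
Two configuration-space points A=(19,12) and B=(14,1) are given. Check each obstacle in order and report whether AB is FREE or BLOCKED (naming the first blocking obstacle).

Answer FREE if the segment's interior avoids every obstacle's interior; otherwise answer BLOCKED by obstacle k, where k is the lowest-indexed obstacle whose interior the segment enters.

Obstacle 1 [(0,18) (4,14) (9,16) (7,23) (4,24)]:
  edge (0,18)–(4,14): clear
  edge (4,14)–(9,16): clear
  edge (9,16)–(7,23): clear
  edge (7,23)–(4,24): clear
  edge (4,24)–(0,18): clear
  midpoint (33/2,13/2) outside
  → clear
Obstacle 2 [(16,1) (24,1) (20,10)]:
  edge (16,1)–(24,1): clear
  edge (24,1)–(20,10): clear
  edge (20,10)–(16,1): clear
  midpoint (33/2,13/2) outside
  → clear
Obstacle 3 [(0,10) (3,1) (5,1) (9,11)]:
  edge (0,10)–(3,1): clear
  edge (3,1)–(5,1): clear
  edge (5,1)–(9,11): clear
  edge (9,11)–(0,10): clear
  midpoint (33/2,13/2) outside
  → clear

FREE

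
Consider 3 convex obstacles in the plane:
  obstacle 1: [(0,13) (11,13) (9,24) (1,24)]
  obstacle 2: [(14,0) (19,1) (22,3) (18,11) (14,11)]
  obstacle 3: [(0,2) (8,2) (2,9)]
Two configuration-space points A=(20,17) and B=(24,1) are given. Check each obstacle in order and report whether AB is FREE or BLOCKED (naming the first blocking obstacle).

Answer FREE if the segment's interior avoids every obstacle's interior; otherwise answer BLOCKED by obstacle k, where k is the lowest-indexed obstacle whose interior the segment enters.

FREE

Obstacle 1 [(0,13) (11,13) (9,24) (1,24)]:
  edge (0,13)–(11,13): clear
  edge (11,13)–(9,24): clear
  edge (9,24)–(1,24): clear
  edge (1,24)–(0,13): clear
  midpoint (22,9) outside
  → clear
Obstacle 2 [(14,0) (19,1) (22,3) (18,11) (14,11)]:
  edge (14,0)–(19,1): clear
  edge (19,1)–(22,3): clear
  edge (22,3)–(18,11): clear
  edge (18,11)–(14,11): clear
  edge (14,11)–(14,0): clear
  midpoint (22,9) outside
  → clear
Obstacle 3 [(0,2) (8,2) (2,9)]:
  edge (0,2)–(8,2): clear
  edge (8,2)–(2,9): clear
  edge (2,9)–(0,2): clear
  midpoint (22,9) outside
  → clear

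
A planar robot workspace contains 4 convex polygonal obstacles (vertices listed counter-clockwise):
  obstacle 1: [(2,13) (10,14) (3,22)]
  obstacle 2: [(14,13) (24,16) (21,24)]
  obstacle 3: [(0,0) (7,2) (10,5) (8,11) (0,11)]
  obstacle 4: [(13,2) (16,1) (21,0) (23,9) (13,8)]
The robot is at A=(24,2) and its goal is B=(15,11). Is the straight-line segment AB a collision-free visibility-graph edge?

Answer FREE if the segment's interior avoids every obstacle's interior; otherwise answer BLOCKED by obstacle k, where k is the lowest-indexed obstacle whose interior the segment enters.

BLOCKED by obstacle 4

Obstacle 1 [(2,13) (10,14) (3,22)]:
  edge (2,13)–(10,14): clear
  edge (10,14)–(3,22): clear
  edge (3,22)–(2,13): clear
  midpoint (39/2,13/2) outside
  → clear
Obstacle 2 [(14,13) (24,16) (21,24)]:
  edge (14,13)–(24,16): clear
  edge (24,16)–(21,24): clear
  edge (21,24)–(14,13): clear
  midpoint (39/2,13/2) outside
  → clear
Obstacle 3 [(0,0) (7,2) (10,5) (8,11) (0,11)]:
  edge (0,0)–(7,2): clear
  edge (7,2)–(10,5): clear
  edge (10,5)–(8,11): clear
  edge (8,11)–(0,11): clear
  edge (0,11)–(0,0): clear
  midpoint (39/2,13/2) outside
  → clear
Obstacle 4 [(13,2) (16,1) (21,0) (23,9) (13,8)]:
  edge (13,2)–(16,1): clear
  edge (16,1)–(21,0): clear
  edge (21,0)–(23,9): crosses AB
  edge (23,9)–(13,8): crosses AB
  edge (13,8)–(13,2): clear
  → BLOCKED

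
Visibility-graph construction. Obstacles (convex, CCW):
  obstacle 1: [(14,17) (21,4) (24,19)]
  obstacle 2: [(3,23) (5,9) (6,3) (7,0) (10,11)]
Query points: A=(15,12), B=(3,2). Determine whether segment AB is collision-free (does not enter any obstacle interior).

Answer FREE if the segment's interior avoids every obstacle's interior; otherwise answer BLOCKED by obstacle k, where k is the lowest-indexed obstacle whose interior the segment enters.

Obstacle 1 [(14,17) (21,4) (24,19)]:
  edge (14,17)–(21,4): clear
  edge (21,4)–(24,19): clear
  edge (24,19)–(14,17): clear
  midpoint (9,7) outside
  → clear
Obstacle 2 [(3,23) (5,9) (6,3) (7,0) (10,11)]:
  edge (3,23)–(5,9): clear
  edge (5,9)–(6,3): crosses AB
  edge (6,3)–(7,0): clear
  edge (7,0)–(10,11): crosses AB
  edge (10,11)–(3,23): clear
  → BLOCKED

BLOCKED by obstacle 2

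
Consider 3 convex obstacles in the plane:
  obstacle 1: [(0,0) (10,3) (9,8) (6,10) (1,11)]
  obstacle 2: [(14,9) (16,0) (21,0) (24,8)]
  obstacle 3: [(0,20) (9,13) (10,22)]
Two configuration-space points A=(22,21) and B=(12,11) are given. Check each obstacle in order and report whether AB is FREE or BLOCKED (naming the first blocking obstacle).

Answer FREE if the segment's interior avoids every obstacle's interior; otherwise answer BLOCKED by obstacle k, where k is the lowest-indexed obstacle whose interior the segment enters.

Obstacle 1 [(0,0) (10,3) (9,8) (6,10) (1,11)]:
  edge (0,0)–(10,3): clear
  edge (10,3)–(9,8): clear
  edge (9,8)–(6,10): clear
  edge (6,10)–(1,11): clear
  edge (1,11)–(0,0): clear
  midpoint (17,16) outside
  → clear
Obstacle 2 [(14,9) (16,0) (21,0) (24,8)]:
  edge (14,9)–(16,0): clear
  edge (16,0)–(21,0): clear
  edge (21,0)–(24,8): clear
  edge (24,8)–(14,9): clear
  midpoint (17,16) outside
  → clear
Obstacle 3 [(0,20) (9,13) (10,22)]:
  edge (0,20)–(9,13): clear
  edge (9,13)–(10,22): clear
  edge (10,22)–(0,20): clear
  midpoint (17,16) outside
  → clear

FREE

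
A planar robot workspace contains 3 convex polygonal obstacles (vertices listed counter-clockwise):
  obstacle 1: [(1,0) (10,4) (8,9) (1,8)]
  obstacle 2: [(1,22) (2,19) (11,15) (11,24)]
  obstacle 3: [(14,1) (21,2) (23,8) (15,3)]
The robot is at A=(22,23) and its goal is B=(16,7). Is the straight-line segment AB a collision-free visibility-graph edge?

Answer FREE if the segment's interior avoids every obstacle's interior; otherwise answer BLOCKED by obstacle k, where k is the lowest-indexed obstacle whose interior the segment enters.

FREE

Obstacle 1 [(1,0) (10,4) (8,9) (1,8)]:
  edge (1,0)–(10,4): clear
  edge (10,4)–(8,9): clear
  edge (8,9)–(1,8): clear
  edge (1,8)–(1,0): clear
  midpoint (19,15) outside
  → clear
Obstacle 2 [(1,22) (2,19) (11,15) (11,24)]:
  edge (1,22)–(2,19): clear
  edge (2,19)–(11,15): clear
  edge (11,15)–(11,24): clear
  edge (11,24)–(1,22): clear
  midpoint (19,15) outside
  → clear
Obstacle 3 [(14,1) (21,2) (23,8) (15,3)]:
  edge (14,1)–(21,2): clear
  edge (21,2)–(23,8): clear
  edge (23,8)–(15,3): clear
  edge (15,3)–(14,1): clear
  midpoint (19,15) outside
  → clear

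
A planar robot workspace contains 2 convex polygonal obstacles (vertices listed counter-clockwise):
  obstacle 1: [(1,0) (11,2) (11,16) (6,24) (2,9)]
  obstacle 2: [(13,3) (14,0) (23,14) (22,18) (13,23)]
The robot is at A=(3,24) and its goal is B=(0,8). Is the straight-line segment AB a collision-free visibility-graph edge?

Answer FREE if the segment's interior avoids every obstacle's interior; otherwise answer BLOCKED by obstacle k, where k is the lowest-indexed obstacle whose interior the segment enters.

Obstacle 1 [(1,0) (11,2) (11,16) (6,24) (2,9)]:
  edge (1,0)–(11,2): clear
  edge (11,2)–(11,16): clear
  edge (11,16)–(6,24): clear
  edge (6,24)–(2,9): clear
  edge (2,9)–(1,0): clear
  midpoint (3/2,16) outside
  → clear
Obstacle 2 [(13,3) (14,0) (23,14) (22,18) (13,23)]:
  edge (13,3)–(14,0): clear
  edge (14,0)–(23,14): clear
  edge (23,14)–(22,18): clear
  edge (22,18)–(13,23): clear
  edge (13,23)–(13,3): clear
  midpoint (3/2,16) outside
  → clear

FREE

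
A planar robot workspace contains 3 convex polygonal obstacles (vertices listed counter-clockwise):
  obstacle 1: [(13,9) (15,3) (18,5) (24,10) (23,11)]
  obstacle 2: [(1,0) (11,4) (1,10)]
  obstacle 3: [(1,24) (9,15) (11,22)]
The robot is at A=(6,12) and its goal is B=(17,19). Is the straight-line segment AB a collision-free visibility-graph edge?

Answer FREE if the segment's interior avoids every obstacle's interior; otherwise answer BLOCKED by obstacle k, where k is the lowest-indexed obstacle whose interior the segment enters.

Obstacle 1 [(13,9) (15,3) (18,5) (24,10) (23,11)]:
  edge (13,9)–(15,3): clear
  edge (15,3)–(18,5): clear
  edge (18,5)–(24,10): clear
  edge (24,10)–(23,11): clear
  edge (23,11)–(13,9): clear
  midpoint (23/2,31/2) outside
  → clear
Obstacle 2 [(1,0) (11,4) (1,10)]:
  edge (1,0)–(11,4): clear
  edge (11,4)–(1,10): clear
  edge (1,10)–(1,0): clear
  midpoint (23/2,31/2) outside
  → clear
Obstacle 3 [(1,24) (9,15) (11,22)]:
  edge (1,24)–(9,15): clear
  edge (9,15)–(11,22): clear
  edge (11,22)–(1,24): clear
  midpoint (23/2,31/2) outside
  → clear

FREE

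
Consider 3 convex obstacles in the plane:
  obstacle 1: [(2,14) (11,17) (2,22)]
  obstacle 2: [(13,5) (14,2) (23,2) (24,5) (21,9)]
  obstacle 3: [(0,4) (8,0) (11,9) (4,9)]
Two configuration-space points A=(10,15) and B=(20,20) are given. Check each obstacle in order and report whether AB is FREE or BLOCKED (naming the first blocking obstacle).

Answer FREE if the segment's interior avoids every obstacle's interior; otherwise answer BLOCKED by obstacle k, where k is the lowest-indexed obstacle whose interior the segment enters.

FREE

Obstacle 1 [(2,14) (11,17) (2,22)]:
  edge (2,14)–(11,17): clear
  edge (11,17)–(2,22): clear
  edge (2,22)–(2,14): clear
  midpoint (15,35/2) outside
  → clear
Obstacle 2 [(13,5) (14,2) (23,2) (24,5) (21,9)]:
  edge (13,5)–(14,2): clear
  edge (14,2)–(23,2): clear
  edge (23,2)–(24,5): clear
  edge (24,5)–(21,9): clear
  edge (21,9)–(13,5): clear
  midpoint (15,35/2) outside
  → clear
Obstacle 3 [(0,4) (8,0) (11,9) (4,9)]:
  edge (0,4)–(8,0): clear
  edge (8,0)–(11,9): clear
  edge (11,9)–(4,9): clear
  edge (4,9)–(0,4): clear
  midpoint (15,35/2) outside
  → clear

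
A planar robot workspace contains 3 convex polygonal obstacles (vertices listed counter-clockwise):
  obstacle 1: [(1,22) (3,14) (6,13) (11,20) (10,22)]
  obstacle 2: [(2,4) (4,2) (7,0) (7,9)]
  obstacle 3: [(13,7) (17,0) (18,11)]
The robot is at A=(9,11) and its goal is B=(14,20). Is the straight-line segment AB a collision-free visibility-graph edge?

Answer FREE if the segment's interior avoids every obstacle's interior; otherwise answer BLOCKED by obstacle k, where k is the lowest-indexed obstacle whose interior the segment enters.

FREE

Obstacle 1 [(1,22) (3,14) (6,13) (11,20) (10,22)]:
  edge (1,22)–(3,14): clear
  edge (3,14)–(6,13): clear
  edge (6,13)–(11,20): clear
  edge (11,20)–(10,22): clear
  edge (10,22)–(1,22): clear
  midpoint (23/2,31/2) outside
  → clear
Obstacle 2 [(2,4) (4,2) (7,0) (7,9)]:
  edge (2,4)–(4,2): clear
  edge (4,2)–(7,0): clear
  edge (7,0)–(7,9): clear
  edge (7,9)–(2,4): clear
  midpoint (23/2,31/2) outside
  → clear
Obstacle 3 [(13,7) (17,0) (18,11)]:
  edge (13,7)–(17,0): clear
  edge (17,0)–(18,11): clear
  edge (18,11)–(13,7): clear
  midpoint (23/2,31/2) outside
  → clear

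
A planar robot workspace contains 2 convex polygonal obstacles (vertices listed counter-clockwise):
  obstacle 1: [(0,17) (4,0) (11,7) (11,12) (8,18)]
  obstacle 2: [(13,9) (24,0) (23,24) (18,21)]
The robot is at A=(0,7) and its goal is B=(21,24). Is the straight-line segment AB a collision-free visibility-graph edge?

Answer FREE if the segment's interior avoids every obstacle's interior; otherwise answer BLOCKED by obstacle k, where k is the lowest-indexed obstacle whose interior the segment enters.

Obstacle 1 [(0,17) (4,0) (11,7) (11,12) (8,18)]:
  edge (0,17)–(4,0): crosses AB
  edge (4,0)–(11,7): clear
  edge (11,7)–(11,12): clear
  edge (11,12)–(8,18): crosses AB
  edge (8,18)–(0,17): clear
  → BLOCKED
Obstacle 2 [(13,9) (24,0) (23,24) (18,21)]:
  edge (13,9)–(24,0): clear
  edge (24,0)–(23,24): clear
  edge (23,24)–(18,21): clear
  edge (18,21)–(13,9): clear
  midpoint (21/2,31/2) outside
  → clear

BLOCKED by obstacle 1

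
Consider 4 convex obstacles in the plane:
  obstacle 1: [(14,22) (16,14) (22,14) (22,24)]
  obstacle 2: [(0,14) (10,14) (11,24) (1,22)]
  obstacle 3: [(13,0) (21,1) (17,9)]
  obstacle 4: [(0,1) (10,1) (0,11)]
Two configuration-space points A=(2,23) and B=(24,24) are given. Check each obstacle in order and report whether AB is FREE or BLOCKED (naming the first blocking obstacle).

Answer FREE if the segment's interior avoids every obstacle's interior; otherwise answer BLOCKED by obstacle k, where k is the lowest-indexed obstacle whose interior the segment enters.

BLOCKED by obstacle 1

Obstacle 1 [(14,22) (16,14) (22,14) (22,24)]:
  edge (14,22)–(16,14): clear
  edge (16,14)–(22,14): clear
  edge (22,14)–(22,24): crosses AB
  edge (22,24)–(14,22): crosses AB
  → BLOCKED
Obstacle 2 [(0,14) (10,14) (11,24) (1,22)]:
  edge (0,14)–(10,14): clear
  edge (10,14)–(11,24): crosses AB
  edge (11,24)–(1,22): crosses AB
  edge (1,22)–(0,14): clear
  → BLOCKED
Obstacle 3 [(13,0) (21,1) (17,9)]:
  edge (13,0)–(21,1): clear
  edge (21,1)–(17,9): clear
  edge (17,9)–(13,0): clear
  midpoint (13,47/2) outside
  → clear
Obstacle 4 [(0,1) (10,1) (0,11)]:
  edge (0,1)–(10,1): clear
  edge (10,1)–(0,11): clear
  edge (0,11)–(0,1): clear
  midpoint (13,47/2) outside
  → clear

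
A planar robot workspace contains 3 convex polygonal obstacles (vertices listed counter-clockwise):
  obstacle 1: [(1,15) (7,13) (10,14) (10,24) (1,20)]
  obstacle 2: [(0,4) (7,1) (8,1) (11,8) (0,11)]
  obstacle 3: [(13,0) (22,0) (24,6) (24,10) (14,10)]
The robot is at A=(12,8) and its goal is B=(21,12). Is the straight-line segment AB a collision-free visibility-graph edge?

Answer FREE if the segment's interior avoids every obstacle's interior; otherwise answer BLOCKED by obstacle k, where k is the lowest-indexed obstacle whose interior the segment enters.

Obstacle 1 [(1,15) (7,13) (10,14) (10,24) (1,20)]:
  edge (1,15)–(7,13): clear
  edge (7,13)–(10,14): clear
  edge (10,14)–(10,24): clear
  edge (10,24)–(1,20): clear
  edge (1,20)–(1,15): clear
  midpoint (33/2,10) outside
  → clear
Obstacle 2 [(0,4) (7,1) (8,1) (11,8) (0,11)]:
  edge (0,4)–(7,1): clear
  edge (7,1)–(8,1): clear
  edge (8,1)–(11,8): clear
  edge (11,8)–(0,11): clear
  edge (0,11)–(0,4): clear
  midpoint (33/2,10) outside
  → clear
Obstacle 3 [(13,0) (22,0) (24,6) (24,10) (14,10)]:
  edge (13,0)–(22,0): clear
  edge (22,0)–(24,6): clear
  edge (24,6)–(24,10): clear
  edge (24,10)–(14,10): crosses AB
  edge (14,10)–(13,0): crosses AB
  → BLOCKED

BLOCKED by obstacle 3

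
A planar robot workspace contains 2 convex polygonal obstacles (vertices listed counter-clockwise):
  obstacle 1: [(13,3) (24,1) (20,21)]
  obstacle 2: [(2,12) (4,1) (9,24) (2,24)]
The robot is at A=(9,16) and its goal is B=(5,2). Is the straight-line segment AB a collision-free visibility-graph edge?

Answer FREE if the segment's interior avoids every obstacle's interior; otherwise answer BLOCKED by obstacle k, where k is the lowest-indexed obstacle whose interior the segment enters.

Obstacle 1 [(13,3) (24,1) (20,21)]:
  edge (13,3)–(24,1): clear
  edge (24,1)–(20,21): clear
  edge (20,21)–(13,3): clear
  midpoint (7,9) outside
  → clear
Obstacle 2 [(2,12) (4,1) (9,24) (2,24)]:
  edge (2,12)–(4,1): clear
  edge (4,1)–(9,24): clear
  edge (9,24)–(2,24): clear
  edge (2,24)–(2,12): clear
  midpoint (7,9) outside
  → clear

FREE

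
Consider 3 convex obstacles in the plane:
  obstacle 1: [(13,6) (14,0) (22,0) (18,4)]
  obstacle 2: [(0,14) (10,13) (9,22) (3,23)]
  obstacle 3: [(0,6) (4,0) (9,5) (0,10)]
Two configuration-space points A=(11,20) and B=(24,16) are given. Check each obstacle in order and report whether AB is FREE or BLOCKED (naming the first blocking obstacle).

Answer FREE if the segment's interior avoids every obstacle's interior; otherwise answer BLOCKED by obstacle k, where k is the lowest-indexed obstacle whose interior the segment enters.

Obstacle 1 [(13,6) (14,0) (22,0) (18,4)]:
  edge (13,6)–(14,0): clear
  edge (14,0)–(22,0): clear
  edge (22,0)–(18,4): clear
  edge (18,4)–(13,6): clear
  midpoint (35/2,18) outside
  → clear
Obstacle 2 [(0,14) (10,13) (9,22) (3,23)]:
  edge (0,14)–(10,13): clear
  edge (10,13)–(9,22): clear
  edge (9,22)–(3,23): clear
  edge (3,23)–(0,14): clear
  midpoint (35/2,18) outside
  → clear
Obstacle 3 [(0,6) (4,0) (9,5) (0,10)]:
  edge (0,6)–(4,0): clear
  edge (4,0)–(9,5): clear
  edge (9,5)–(0,10): clear
  edge (0,10)–(0,6): clear
  midpoint (35/2,18) outside
  → clear

FREE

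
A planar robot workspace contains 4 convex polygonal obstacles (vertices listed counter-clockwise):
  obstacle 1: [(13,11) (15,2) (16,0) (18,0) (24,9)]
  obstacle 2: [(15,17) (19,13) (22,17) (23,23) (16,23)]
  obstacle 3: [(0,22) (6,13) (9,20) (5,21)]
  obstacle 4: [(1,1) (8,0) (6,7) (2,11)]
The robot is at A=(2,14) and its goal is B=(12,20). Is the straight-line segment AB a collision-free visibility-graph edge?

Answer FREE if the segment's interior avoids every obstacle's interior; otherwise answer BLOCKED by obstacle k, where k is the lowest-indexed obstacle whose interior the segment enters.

BLOCKED by obstacle 3

Obstacle 1 [(13,11) (15,2) (16,0) (18,0) (24,9)]:
  edge (13,11)–(15,2): clear
  edge (15,2)–(16,0): clear
  edge (16,0)–(18,0): clear
  edge (18,0)–(24,9): clear
  edge (24,9)–(13,11): clear
  midpoint (7,17) outside
  → clear
Obstacle 2 [(15,17) (19,13) (22,17) (23,23) (16,23)]:
  edge (15,17)–(19,13): clear
  edge (19,13)–(22,17): clear
  edge (22,17)–(23,23): clear
  edge (23,23)–(16,23): clear
  edge (16,23)–(15,17): clear
  midpoint (7,17) outside
  → clear
Obstacle 3 [(0,22) (6,13) (9,20) (5,21)]:
  edge (0,22)–(6,13): crosses AB
  edge (6,13)–(9,20): crosses AB
  edge (9,20)–(5,21): clear
  edge (5,21)–(0,22): clear
  → BLOCKED
Obstacle 4 [(1,1) (8,0) (6,7) (2,11)]:
  edge (1,1)–(8,0): clear
  edge (8,0)–(6,7): clear
  edge (6,7)–(2,11): clear
  edge (2,11)–(1,1): clear
  midpoint (7,17) outside
  → clear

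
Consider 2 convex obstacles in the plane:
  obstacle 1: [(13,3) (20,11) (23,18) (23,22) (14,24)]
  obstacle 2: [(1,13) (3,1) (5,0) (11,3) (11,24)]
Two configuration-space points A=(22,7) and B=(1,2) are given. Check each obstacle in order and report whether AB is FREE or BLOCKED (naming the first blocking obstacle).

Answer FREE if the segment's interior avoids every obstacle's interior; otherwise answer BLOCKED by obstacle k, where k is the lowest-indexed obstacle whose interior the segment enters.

BLOCKED by obstacle 1

Obstacle 1 [(13,3) (20,11) (23,18) (23,22) (14,24)]:
  edge (13,3)–(20,11): crosses AB
  edge (20,11)–(23,18): clear
  edge (23,18)–(23,22): clear
  edge (23,22)–(14,24): clear
  edge (14,24)–(13,3): crosses AB
  → BLOCKED
Obstacle 2 [(1,13) (3,1) (5,0) (11,3) (11,24)]:
  edge (1,13)–(3,1): crosses AB
  edge (3,1)–(5,0): clear
  edge (5,0)–(11,3): clear
  edge (11,3)–(11,24): crosses AB
  edge (11,24)–(1,13): clear
  → BLOCKED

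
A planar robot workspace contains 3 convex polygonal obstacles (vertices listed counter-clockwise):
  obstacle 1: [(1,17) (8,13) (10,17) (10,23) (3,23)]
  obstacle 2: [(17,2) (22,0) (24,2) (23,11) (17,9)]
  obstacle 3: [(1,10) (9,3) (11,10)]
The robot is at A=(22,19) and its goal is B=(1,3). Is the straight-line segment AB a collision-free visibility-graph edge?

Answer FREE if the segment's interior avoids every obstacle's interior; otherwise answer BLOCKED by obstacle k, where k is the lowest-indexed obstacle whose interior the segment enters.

BLOCKED by obstacle 3

Obstacle 1 [(1,17) (8,13) (10,17) (10,23) (3,23)]:
  edge (1,17)–(8,13): clear
  edge (8,13)–(10,17): clear
  edge (10,17)–(10,23): clear
  edge (10,23)–(3,23): clear
  edge (3,23)–(1,17): clear
  midpoint (23/2,11) outside
  → clear
Obstacle 2 [(17,2) (22,0) (24,2) (23,11) (17,9)]:
  edge (17,2)–(22,0): clear
  edge (22,0)–(24,2): clear
  edge (24,2)–(23,11): clear
  edge (23,11)–(17,9): clear
  edge (17,9)–(17,2): clear
  midpoint (23/2,11) outside
  → clear
Obstacle 3 [(1,10) (9,3) (11,10)]:
  edge (1,10)–(9,3): crosses AB
  edge (9,3)–(11,10): clear
  edge (11,10)–(1,10): crosses AB
  → BLOCKED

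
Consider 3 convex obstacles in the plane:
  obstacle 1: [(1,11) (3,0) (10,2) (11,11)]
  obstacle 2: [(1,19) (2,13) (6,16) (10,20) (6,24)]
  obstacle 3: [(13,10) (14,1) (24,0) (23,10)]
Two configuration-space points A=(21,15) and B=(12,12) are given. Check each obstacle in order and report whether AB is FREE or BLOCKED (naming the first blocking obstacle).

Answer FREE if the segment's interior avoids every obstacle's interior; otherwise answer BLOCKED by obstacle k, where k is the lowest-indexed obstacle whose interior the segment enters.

Obstacle 1 [(1,11) (3,0) (10,2) (11,11)]:
  edge (1,11)–(3,0): clear
  edge (3,0)–(10,2): clear
  edge (10,2)–(11,11): clear
  edge (11,11)–(1,11): clear
  midpoint (33/2,27/2) outside
  → clear
Obstacle 2 [(1,19) (2,13) (6,16) (10,20) (6,24)]:
  edge (1,19)–(2,13): clear
  edge (2,13)–(6,16): clear
  edge (6,16)–(10,20): clear
  edge (10,20)–(6,24): clear
  edge (6,24)–(1,19): clear
  midpoint (33/2,27/2) outside
  → clear
Obstacle 3 [(13,10) (14,1) (24,0) (23,10)]:
  edge (13,10)–(14,1): clear
  edge (14,1)–(24,0): clear
  edge (24,0)–(23,10): clear
  edge (23,10)–(13,10): clear
  midpoint (33/2,27/2) outside
  → clear

FREE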